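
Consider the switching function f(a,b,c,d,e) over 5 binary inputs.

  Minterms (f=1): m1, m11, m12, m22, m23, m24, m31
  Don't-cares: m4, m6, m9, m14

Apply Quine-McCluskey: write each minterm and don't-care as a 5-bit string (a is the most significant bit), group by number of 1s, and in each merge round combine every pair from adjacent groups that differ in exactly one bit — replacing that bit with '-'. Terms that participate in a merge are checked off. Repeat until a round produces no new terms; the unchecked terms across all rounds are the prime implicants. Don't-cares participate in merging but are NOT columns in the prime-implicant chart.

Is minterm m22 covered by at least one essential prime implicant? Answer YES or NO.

NO

Round 0: 00001✓ 00100✓ 00110✓ 01001✓ 01011✓ 01100✓ 01110✓ 10110✓ 10111✓ 11000 11111✓
Round 1: -0110 0-001 0-100✓ 0-110✓ 001-0✓ 010-1 011-0✓ 1-111 1011-
Round 2: 0-1-0
PIs = {-0110, 0-001, 0-1-0, 010-1, 1-111, 1011-, 11000}
Coverage chart:
  m1: 0-001 ←essential
  m11: 010-1 ←essential
  m12: 0-1-0 ←essential
  m22: -0110,1011-
  m23: 1-111,1011-
  m24: 11000 ←essential
  m31: 1-111 ←essential
Essential: 0-001, 0-1-0, 010-1, 1-111, 11000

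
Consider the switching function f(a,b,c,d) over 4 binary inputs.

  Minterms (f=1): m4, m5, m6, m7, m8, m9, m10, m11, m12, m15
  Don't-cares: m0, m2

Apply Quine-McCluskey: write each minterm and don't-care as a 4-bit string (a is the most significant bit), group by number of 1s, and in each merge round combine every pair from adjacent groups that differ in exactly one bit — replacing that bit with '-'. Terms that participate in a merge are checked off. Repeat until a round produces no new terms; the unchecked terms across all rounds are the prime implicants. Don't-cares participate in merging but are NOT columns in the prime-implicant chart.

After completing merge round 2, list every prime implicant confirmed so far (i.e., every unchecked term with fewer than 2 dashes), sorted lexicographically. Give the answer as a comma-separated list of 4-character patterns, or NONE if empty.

-111, 1-11

[col 0] 0000*, 0010*, 0100*, 0101*, 0110*, 0111*, 1000*, 1001*, 1010*, 1011*, 1100*, 1111*
[col 1] -000*, -010*, -100*, -111, 0-00*, 0-10*, 00-0*, 01-0*, 01-1*, 010-*, 011-*, 1-00*, 1-11, 10-0*, 10-1*, 100-*, 101-*
[col 2] --00, -0-0, 0--0, 01--, 10--
Prime implicants: --00, -0-0, -111, 0--0, 01--, 1-11, 10--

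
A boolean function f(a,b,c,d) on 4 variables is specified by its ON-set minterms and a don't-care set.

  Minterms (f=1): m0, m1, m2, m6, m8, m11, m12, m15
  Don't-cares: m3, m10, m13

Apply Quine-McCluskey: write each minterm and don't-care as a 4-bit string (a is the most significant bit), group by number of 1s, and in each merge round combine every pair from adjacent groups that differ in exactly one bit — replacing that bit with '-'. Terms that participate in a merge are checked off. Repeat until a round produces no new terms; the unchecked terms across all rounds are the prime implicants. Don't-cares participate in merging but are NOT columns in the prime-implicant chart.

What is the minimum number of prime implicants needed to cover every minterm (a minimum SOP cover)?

4

[col 0] 0000*, 0001*, 0010*, 0011*, 0110*, 1000*, 1010*, 1011*, 1100*, 1101*, 1111*
[col 1] -000*, -010*, -011*, 0-10, 00-0*, 00-1*, 000-*, 001-*, 1-00, 1-11, 10-0*, 101-*, 11-1, 110-
[col 2] -0-0, -01-, 00--
Prime implicants: -0-0, -01-, 0-10, 00--, 1-00, 1-11, 11-1, 110-
PI chart (minterm → PIs covering it):
  0 | -0-0,00--
  1 | 00--  (sole → essential)
  2 | -0-0,-01-,0-10,00--
  6 | 0-10  (sole → essential)
  8 | -0-0,1-00
  11 | -01-,1-11
  12 | 1-00,110-
  15 | 1-11,11-1
Essential prime implicants: 0-10, 00--
Petrick residual → 1-00, 1-11
Minimum SOP uses 4 PIs: a'cd' + a'b' + ac'd' + acd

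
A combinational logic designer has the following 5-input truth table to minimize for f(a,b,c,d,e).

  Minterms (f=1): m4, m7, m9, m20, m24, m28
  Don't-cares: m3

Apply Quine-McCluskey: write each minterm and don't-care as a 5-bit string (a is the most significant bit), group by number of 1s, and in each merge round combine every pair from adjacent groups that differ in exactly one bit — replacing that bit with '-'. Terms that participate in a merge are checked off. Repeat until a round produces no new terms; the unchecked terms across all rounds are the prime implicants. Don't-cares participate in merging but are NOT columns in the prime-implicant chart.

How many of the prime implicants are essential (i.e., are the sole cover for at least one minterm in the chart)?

4

size-2^0 implicants → 00011(✓)  00100(✓)  00111(✓)  01001  10100(✓)  11000(✓)  11100(✓)
size-2^1 implicants → -0100  00-11  1-100  11-00
Unchecked terms (primes): -0100, 00-11, 01001, 1-100, 11-00
Minterm coverage:
  m4 ⊆ -0100 [E]
  m7 ⊆ 00-11 [E]
  m9 ⊆ 01001 [E]
  m20 ⊆ -0100,1-100
  m24 ⊆ 11-00 [E]
  m28 ⊆ 1-100,11-00
E = {-0100, 00-11, 01001, 11-00}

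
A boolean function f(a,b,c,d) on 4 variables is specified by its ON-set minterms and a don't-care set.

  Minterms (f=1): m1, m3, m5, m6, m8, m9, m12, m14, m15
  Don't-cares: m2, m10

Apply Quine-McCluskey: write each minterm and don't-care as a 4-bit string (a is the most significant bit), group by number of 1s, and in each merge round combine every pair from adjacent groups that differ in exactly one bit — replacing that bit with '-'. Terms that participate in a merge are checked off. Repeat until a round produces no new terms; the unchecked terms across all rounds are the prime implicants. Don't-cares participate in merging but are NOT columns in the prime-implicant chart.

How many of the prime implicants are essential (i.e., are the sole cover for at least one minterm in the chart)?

4

size-2^0 implicants → 0001(✓)  0010(✓)  0011(✓)  0101(✓)  0110(✓)  1000(✓)  1001(✓)  1010(✓)  1100(✓)  1110(✓)  1111(✓)
size-2^1 implicants → -001  -010(✓)  -110(✓)  0-01  0-10(✓)  00-1  001-  1-00(✓)  1-10(✓)  10-0(✓)  100-  11-0(✓)  111-
size-2^2 implicants → --10  1--0
Unchecked terms (primes): --10, -001, 0-01, 00-1, 001-, 1--0, 100-, 111-
Minterm coverage:
  m1 ⊆ -001,0-01,00-1
  m3 ⊆ 00-1,001-
  m5 ⊆ 0-01 [E]
  m6 ⊆ --10 [E]
  m8 ⊆ 1--0,100-
  m9 ⊆ -001,100-
  m12 ⊆ 1--0 [E]
  m14 ⊆ --10,1--0,111-
  m15 ⊆ 111- [E]
E = {--10, 0-01, 1--0, 111-}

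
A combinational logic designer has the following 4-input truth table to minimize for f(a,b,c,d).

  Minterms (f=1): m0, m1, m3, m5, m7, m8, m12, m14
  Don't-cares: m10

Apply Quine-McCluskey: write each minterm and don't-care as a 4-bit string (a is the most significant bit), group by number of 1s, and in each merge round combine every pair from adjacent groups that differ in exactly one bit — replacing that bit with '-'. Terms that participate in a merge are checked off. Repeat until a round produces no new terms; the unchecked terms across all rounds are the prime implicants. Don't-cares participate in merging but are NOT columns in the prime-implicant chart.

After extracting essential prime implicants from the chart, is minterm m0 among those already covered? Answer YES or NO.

size-2^0 implicants → 0000(✓)  0001(✓)  0011(✓)  0101(✓)  0111(✓)  1000(✓)  1010(✓)  1100(✓)  1110(✓)
size-2^1 implicants → -000  0-01(✓)  0-11(✓)  00-1(✓)  000-  01-1(✓)  1-00(✓)  1-10(✓)  10-0(✓)  11-0(✓)
size-2^2 implicants → 0--1  1--0
Unchecked terms (primes): -000, 0--1, 000-, 1--0
Minterm coverage:
  m0 ⊆ -000,000-
  m1 ⊆ 0--1,000-
  m3 ⊆ 0--1 [E]
  m5 ⊆ 0--1 [E]
  m7 ⊆ 0--1 [E]
  m8 ⊆ -000,1--0
  m12 ⊆ 1--0 [E]
  m14 ⊆ 1--0 [E]
E = {0--1, 1--0}

NO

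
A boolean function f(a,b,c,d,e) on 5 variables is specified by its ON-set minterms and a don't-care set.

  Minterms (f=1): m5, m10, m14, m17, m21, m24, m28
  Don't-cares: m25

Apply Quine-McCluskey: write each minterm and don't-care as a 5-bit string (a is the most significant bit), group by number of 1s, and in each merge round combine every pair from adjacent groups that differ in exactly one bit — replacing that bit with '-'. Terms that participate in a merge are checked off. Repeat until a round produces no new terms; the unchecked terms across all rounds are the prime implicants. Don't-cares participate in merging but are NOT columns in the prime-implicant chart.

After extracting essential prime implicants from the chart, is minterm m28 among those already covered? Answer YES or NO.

[col 0] 00101*, 01010*, 01110*, 10001*, 10101*, 11000*, 11001*, 11100*
[col 1] -0101, 01-10, 1-001, 10-01, 11-00, 1100-
Prime implicants: -0101, 01-10, 1-001, 10-01, 11-00, 1100-
PI chart (minterm → PIs covering it):
  5 | -0101  (sole → essential)
  10 | 01-10  (sole → essential)
  14 | 01-10  (sole → essential)
  17 | 1-001,10-01
  21 | -0101,10-01
  24 | 11-00,1100-
  28 | 11-00  (sole → essential)
Essential prime implicants: -0101, 01-10, 11-00

YES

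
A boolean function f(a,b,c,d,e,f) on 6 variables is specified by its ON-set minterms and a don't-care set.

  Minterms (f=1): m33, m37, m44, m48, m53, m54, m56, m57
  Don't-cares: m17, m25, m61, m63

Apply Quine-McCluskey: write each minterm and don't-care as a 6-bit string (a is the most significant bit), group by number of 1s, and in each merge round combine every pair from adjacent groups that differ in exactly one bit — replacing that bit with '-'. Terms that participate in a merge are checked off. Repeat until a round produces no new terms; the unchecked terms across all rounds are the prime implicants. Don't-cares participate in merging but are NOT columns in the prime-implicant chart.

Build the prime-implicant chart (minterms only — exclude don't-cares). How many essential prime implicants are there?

4

Round 0: 010001✓ 011001✓ 100001✓ 100101✓ 101100 110000✓ 110101✓ 110110 111000✓ 111001✓ 111101✓ 111111✓
Round 1: -11001 01-001 1-0101 100-01 11-000 11-101 111-01 11100- 1111-1
PIs = {-11001, 01-001, 1-0101, 100-01, 101100, 11-000, 11-101, 110110, 111-01, 11100-, 1111-1}
Coverage chart:
  m33: 100-01 ←essential
  m37: 1-0101,100-01
  m44: 101100 ←essential
  m48: 11-000 ←essential
  m53: 1-0101,11-101
  m54: 110110 ←essential
  m56: 11-000,11100-
  m57: -11001,111-01,11100-
Essential: 100-01, 101100, 11-000, 110110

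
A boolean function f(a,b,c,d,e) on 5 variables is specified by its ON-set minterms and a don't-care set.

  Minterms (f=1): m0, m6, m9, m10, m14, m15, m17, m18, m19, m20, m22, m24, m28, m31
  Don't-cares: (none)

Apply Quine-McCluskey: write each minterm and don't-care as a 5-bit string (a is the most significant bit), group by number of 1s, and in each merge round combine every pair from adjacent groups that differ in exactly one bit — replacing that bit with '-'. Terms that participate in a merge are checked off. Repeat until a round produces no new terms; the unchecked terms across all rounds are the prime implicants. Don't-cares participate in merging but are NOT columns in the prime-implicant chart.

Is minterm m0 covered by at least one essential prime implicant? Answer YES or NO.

Round 0: 00000 00110✓ 01001 01010✓ 01110✓ 01111✓ 10001✓ 10010✓ 10011✓ 10100✓ 10110✓ 11000✓ 11100✓ 11111✓
Round 1: -0110 -1111 0-110 01-10 0111- 1-100 10-10 100-1 1001- 101-0 11-00
PIs = {-0110, -1111, 0-110, 00000, 01-10, 01001, 0111-, 1-100, 10-10, 100-1, 1001-, 101-0, 11-00}
Coverage chart:
  m0: 00000 ←essential
  m6: -0110,0-110
  m9: 01001 ←essential
  m10: 01-10 ←essential
  m14: 0-110,01-10,0111-
  m15: -1111,0111-
  m17: 100-1 ←essential
  m18: 10-10,1001-
  m19: 100-1,1001-
  m20: 1-100,101-0
  m22: -0110,10-10,101-0
  m24: 11-00 ←essential
  m28: 1-100,11-00
  m31: -1111 ←essential
Essential: -1111, 00000, 01-10, 01001, 100-1, 11-00

YES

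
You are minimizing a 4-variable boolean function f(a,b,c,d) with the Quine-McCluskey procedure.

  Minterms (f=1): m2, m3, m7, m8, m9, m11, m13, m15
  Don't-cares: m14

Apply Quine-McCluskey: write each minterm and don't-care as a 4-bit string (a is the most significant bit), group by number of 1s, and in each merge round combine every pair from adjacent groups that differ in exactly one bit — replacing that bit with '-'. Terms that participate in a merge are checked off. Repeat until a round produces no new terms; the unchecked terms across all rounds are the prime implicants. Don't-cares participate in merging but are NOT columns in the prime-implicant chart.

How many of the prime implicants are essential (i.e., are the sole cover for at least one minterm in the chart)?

4

size-2^0 implicants → 0010(✓)  0011(✓)  0111(✓)  1000(✓)  1001(✓)  1011(✓)  1101(✓)  1110(✓)  1111(✓)
size-2^1 implicants → -011(✓)  -111(✓)  0-11(✓)  001-  1-01(✓)  1-11(✓)  10-1(✓)  100-  11-1(✓)  111-
size-2^2 implicants → --11  1--1
Unchecked terms (primes): --11, 001-, 1--1, 100-, 111-
Minterm coverage:
  m2 ⊆ 001- [E]
  m3 ⊆ --11,001-
  m7 ⊆ --11 [E]
  m8 ⊆ 100- [E]
  m9 ⊆ 1--1,100-
  m11 ⊆ --11,1--1
  m13 ⊆ 1--1 [E]
  m15 ⊆ --11,1--1,111-
E = {--11, 001-, 1--1, 100-}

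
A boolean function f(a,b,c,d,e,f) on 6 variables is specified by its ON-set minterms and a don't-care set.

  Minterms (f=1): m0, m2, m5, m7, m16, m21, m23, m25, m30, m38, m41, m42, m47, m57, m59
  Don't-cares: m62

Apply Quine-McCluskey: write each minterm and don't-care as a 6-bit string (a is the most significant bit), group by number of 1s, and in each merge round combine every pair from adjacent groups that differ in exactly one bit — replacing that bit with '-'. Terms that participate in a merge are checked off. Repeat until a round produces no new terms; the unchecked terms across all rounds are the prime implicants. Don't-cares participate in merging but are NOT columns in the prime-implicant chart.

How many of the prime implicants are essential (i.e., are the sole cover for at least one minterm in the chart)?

[col 0] 000000*, 000010*, 000101*, 000111*, 010000*, 010101*, 010111*, 011001*, 011110*, 100110, 101001*, 101010, 101111, 111001*, 111011*, 111110*
[col 1] -11001, -11110, 0-0000, 0-0101*, 0-0111*, 0000-0, 0001-1*, 0101-1*, 1-1001, 1110-1
[col 2] 0-01-1
Prime implicants: -11001, -11110, 0-0000, 0-01-1, 0000-0, 1-1001, 100110, 101010, 101111, 1110-1
PI chart (minterm → PIs covering it):
  0 | 0-0000,0000-0
  2 | 0000-0  (sole → essential)
  5 | 0-01-1  (sole → essential)
  7 | 0-01-1  (sole → essential)
  16 | 0-0000  (sole → essential)
  21 | 0-01-1  (sole → essential)
  23 | 0-01-1  (sole → essential)
  25 | -11001  (sole → essential)
  30 | -11110  (sole → essential)
  38 | 100110  (sole → essential)
  41 | 1-1001  (sole → essential)
  42 | 101010  (sole → essential)
  47 | 101111  (sole → essential)
  57 | -11001,1-1001,1110-1
  59 | 1110-1  (sole → essential)
Essential prime implicants: -11001, -11110, 0-0000, 0-01-1, 0000-0, 1-1001, 100110, 101010, 101111, 1110-1

10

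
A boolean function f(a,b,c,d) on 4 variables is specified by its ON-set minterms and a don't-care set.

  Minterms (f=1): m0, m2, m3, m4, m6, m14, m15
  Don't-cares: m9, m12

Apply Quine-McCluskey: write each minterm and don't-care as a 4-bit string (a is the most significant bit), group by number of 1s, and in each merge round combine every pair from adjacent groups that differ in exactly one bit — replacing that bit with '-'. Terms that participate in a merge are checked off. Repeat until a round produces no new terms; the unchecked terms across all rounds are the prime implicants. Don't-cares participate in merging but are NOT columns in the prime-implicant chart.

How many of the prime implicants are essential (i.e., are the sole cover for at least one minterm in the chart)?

Round 0: 0000✓ 0010✓ 0011✓ 0100✓ 0110✓ 1001 1100✓ 1110✓ 1111✓
Round 1: -100✓ -110✓ 0-00✓ 0-10✓ 00-0✓ 001- 01-0✓ 11-0✓ 111-
Round 2: -1-0 0--0
PIs = {-1-0, 0--0, 001-, 1001, 111-}
Coverage chart:
  m0: 0--0 ←essential
  m2: 0--0,001-
  m3: 001- ←essential
  m4: -1-0,0--0
  m6: -1-0,0--0
  m14: -1-0,111-
  m15: 111- ←essential
Essential: 0--0, 001-, 111-

3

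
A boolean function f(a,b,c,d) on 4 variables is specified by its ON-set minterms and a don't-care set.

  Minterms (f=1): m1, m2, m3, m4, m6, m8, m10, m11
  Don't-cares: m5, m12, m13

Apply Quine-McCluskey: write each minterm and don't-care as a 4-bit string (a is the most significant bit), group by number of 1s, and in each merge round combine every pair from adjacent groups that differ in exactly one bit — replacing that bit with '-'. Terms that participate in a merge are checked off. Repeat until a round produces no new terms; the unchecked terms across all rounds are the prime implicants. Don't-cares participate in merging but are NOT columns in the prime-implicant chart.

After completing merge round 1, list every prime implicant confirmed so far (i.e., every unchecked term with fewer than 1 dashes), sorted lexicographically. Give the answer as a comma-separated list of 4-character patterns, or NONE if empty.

NONE

[col 0] 0001*, 0010*, 0011*, 0100*, 0101*, 0110*, 1000*, 1010*, 1011*, 1100*, 1101*
[col 1] -010*, -011*, -100*, -101*, 0-01, 0-10, 00-1, 001-*, 01-0, 010-*, 1-00, 10-0, 101-*, 110-*
[col 2] -01-, -10-
Prime implicants: -01-, -10-, 0-01, 0-10, 00-1, 01-0, 1-00, 10-0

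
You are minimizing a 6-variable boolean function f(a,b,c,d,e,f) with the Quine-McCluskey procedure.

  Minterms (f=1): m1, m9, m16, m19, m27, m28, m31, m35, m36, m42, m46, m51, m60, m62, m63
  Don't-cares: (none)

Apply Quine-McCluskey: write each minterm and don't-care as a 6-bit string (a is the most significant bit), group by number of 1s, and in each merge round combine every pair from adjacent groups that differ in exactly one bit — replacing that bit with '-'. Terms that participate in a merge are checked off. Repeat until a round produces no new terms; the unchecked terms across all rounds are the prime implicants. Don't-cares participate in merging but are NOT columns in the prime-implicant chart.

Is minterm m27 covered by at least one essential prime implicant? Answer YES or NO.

NO

[col 0] 000001*, 001001*, 010000, 010011*, 011011*, 011100*, 011111*, 100011*, 100100, 101010*, 101110*, 110011*, 111100*, 111110*, 111111*
[col 1] -10011, -11100, -11111, 00-001, 01-011, 011-11, 1-0011, 1-1110, 101-10, 1111-0, 11111-
Prime implicants: -10011, -11100, -11111, 00-001, 01-011, 010000, 011-11, 1-0011, 1-1110, 100100, 101-10, 1111-0, 11111-
PI chart (minterm → PIs covering it):
  1 | 00-001  (sole → essential)
  9 | 00-001  (sole → essential)
  16 | 010000  (sole → essential)
  19 | -10011,01-011
  27 | 01-011,011-11
  28 | -11100  (sole → essential)
  31 | -11111,011-11
  35 | 1-0011  (sole → essential)
  36 | 100100  (sole → essential)
  42 | 101-10  (sole → essential)
  46 | 1-1110,101-10
  51 | -10011,1-0011
  60 | -11100,1111-0
  62 | 1-1110,1111-0,11111-
  63 | -11111,11111-
Essential prime implicants: -11100, 00-001, 010000, 1-0011, 100100, 101-10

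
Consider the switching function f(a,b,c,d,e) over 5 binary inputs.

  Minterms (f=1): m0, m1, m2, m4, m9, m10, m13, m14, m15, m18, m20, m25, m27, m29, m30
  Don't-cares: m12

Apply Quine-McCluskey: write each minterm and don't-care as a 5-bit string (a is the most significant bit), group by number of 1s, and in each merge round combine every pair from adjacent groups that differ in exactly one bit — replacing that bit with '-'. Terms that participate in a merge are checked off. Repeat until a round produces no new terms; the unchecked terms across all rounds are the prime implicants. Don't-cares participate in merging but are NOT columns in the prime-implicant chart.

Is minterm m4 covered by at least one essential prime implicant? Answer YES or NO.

YES

Round 0: 00000✓ 00001✓ 00010✓ 00100✓ 01001✓ 01010✓ 01100✓ 01101✓ 01110✓ 01111✓ 10010✓ 10100✓ 11001✓ 11011✓ 11101✓ 11110✓
Round 1: -0010 -0100 -1001✓ -1101✓ -1110 0-001 0-010 0-100 00-00 000-0 0000- 01-01✓ 01-10 011-0✓ 011-1✓ 0110-✓ 0111-✓ 11-01✓ 110-1
Round 2: -1-01 011--
PIs = {-0010, -0100, -1-01, -1110, 0-001, 0-010, 0-100, 00-00, 000-0, 0000-, 01-10, 011--, 110-1}
Coverage chart:
  m0: 00-00,000-0,0000-
  m1: 0-001,0000-
  m2: -0010,0-010,000-0
  m4: -0100,0-100,00-00
  m9: -1-01,0-001
  m10: 0-010,01-10
  m13: -1-01,011--
  m14: -1110,01-10,011--
  m15: 011-- ←essential
  m18: -0010 ←essential
  m20: -0100 ←essential
  m25: -1-01,110-1
  m27: 110-1 ←essential
  m29: -1-01 ←essential
  m30: -1110 ←essential
Essential: -0010, -0100, -1-01, -1110, 011--, 110-1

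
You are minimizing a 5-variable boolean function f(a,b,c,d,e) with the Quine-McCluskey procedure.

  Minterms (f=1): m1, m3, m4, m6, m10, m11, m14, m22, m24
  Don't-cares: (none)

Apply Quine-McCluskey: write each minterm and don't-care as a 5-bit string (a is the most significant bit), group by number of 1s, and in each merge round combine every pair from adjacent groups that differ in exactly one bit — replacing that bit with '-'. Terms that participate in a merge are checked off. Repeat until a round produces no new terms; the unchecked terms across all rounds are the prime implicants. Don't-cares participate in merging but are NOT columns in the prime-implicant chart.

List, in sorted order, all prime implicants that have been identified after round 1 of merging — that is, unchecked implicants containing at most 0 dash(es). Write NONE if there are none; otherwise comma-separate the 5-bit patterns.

size-2^0 implicants → 00001(✓)  00011(✓)  00100(✓)  00110(✓)  01010(✓)  01011(✓)  01110(✓)  10110(✓)  11000
size-2^1 implicants → -0110  0-011  0-110  000-1  001-0  01-10  0101-
Unchecked terms (primes): -0110, 0-011, 0-110, 000-1, 001-0, 01-10, 0101-, 11000

11000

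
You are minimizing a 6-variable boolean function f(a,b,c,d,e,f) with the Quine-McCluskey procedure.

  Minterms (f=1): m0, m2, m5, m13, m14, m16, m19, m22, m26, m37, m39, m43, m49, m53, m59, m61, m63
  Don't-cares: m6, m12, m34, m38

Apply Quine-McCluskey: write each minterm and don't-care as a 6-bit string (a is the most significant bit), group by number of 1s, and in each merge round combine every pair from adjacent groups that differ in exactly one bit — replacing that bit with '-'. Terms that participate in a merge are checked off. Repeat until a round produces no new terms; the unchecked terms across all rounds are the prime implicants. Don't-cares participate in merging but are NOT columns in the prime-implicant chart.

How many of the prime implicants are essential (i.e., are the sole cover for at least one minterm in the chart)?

6

[col 0] 000000*, 000010*, 000101*, 000110*, 001100*, 001101*, 001110*, 010000*, 010011, 010110*, 011010, 100010*, 100101*, 100110*, 100111*, 101011*, 110001*, 110101*, 111011*, 111101*, 111111*
[col 1] -00010*, -00101, -00110*, 0-0000, 0-0110, 00-101, 00-110, 000-10*, 0000-0, 0011-0, 00110-, 1-0101, 1-1011, 100-10*, 1001-1, 10011-, 11-101, 110-01, 111-11, 1111-1
[col 2] -00-10
Prime implicants: -00-10, -00101, 0-0000, 0-0110, 00-101, 00-110, 0000-0, 0011-0, 00110-, 010011, 011010, 1-0101, 1-1011, 1001-1, 10011-, 11-101, 110-01, 111-11, 1111-1
PI chart (minterm → PIs covering it):
  0 | 0-0000,0000-0
  2 | -00-10,0000-0
  5 | -00101,00-101
  13 | 00-101,00110-
  14 | 00-110,0011-0
  16 | 0-0000  (sole → essential)
  19 | 010011  (sole → essential)
  22 | 0-0110  (sole → essential)
  26 | 011010  (sole → essential)
  37 | -00101,1-0101,1001-1
  39 | 1001-1,10011-
  43 | 1-1011  (sole → essential)
  49 | 110-01  (sole → essential)
  53 | 1-0101,11-101,110-01
  59 | 1-1011,111-11
  61 | 11-101,1111-1
  63 | 111-11,1111-1
Essential prime implicants: 0-0000, 0-0110, 010011, 011010, 1-1011, 110-01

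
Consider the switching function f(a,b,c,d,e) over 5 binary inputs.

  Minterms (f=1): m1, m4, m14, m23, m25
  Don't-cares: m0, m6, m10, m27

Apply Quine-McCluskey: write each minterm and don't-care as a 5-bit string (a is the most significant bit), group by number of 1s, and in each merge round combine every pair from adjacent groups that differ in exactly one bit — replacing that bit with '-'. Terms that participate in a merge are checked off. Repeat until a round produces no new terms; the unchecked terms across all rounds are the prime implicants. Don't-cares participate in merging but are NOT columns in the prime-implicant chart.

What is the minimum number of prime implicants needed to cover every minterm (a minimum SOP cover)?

Round 0: 00000✓ 00001✓ 00100✓ 00110✓ 01010✓ 01110✓ 10111 11001✓ 11011✓
Round 1: 0-110 00-00 0000- 001-0 01-10 110-1
PIs = {0-110, 00-00, 0000-, 001-0, 01-10, 10111, 110-1}
Coverage chart:
  m1: 0000- ←essential
  m4: 00-00,001-0
  m14: 0-110,01-10
  m23: 10111 ←essential
  m25: 110-1 ←essential
Essential: 0000-, 10111, 110-1
Petrick residual → 0-110, 00-00
Min cover (5 terms): a'cde' + a'b'd'e' + a'b'c'd' + ab'cde + abc'e

5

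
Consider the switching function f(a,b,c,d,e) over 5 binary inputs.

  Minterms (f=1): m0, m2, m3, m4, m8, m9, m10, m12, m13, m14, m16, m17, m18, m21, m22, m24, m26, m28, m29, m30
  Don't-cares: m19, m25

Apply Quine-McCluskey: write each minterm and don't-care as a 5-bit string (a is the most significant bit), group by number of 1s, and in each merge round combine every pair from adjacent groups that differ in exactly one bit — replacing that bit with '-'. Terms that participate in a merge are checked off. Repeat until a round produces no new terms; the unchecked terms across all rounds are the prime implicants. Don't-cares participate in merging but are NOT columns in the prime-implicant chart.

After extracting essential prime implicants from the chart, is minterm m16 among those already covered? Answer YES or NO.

NO

size-2^0 implicants → 00000(✓)  00010(✓)  00011(✓)  00100(✓)  01000(✓)  01001(✓)  01010(✓)  01100(✓)  01101(✓)  01110(✓)  10000(✓)  10001(✓)  10010(✓)  10011(✓)  10101(✓)  10110(✓)  11000(✓)  11001(✓)  11010(✓)  11100(✓)  11101(✓)  11110(✓)
size-2^1 implicants → -0000(✓)  -0010(✓)  -0011(✓)  -1000(✓)  -1001(✓)  -1010(✓)  -1100(✓)  -1101(✓)  -1110(✓)  0-000(✓)  0-010(✓)  0-100(✓)  00-00(✓)  000-0(✓)  0001-(✓)  01-00(✓)  01-01(✓)  01-10(✓)  010-0(✓)  0100-(✓)  011-0(✓)  0110-(✓)  1-000(✓)  1-001(✓)  1-010(✓)  1-101(✓)  1-110(✓)  10-01(✓)  10-10(✓)  100-0(✓)  100-1(✓)  1000-(✓)  1001-(✓)  11-00(✓)  11-01(✓)  11-10(✓)  110-0(✓)  1100-(✓)  111-0(✓)  1110-(✓)
size-2^2 implicants → --000(✓)  --010(✓)  -00-0(✓)  -001-  -1-00(✓)  -1-01(✓)  -1-10(✓)  -10-0(✓)  -100-(✓)  -11-0(✓)  -110-(✓)  0--00  0-0-0(✓)  01--0(✓)  01-0-(✓)  1--01  1--10  1-0-0(✓)  1-00-  100--  11--0(✓)  11-0-(✓)
size-2^3 implicants → --0-0  -1--0  -1-0-
Unchecked terms (primes): --0-0, -001-, -1--0, -1-0-, 0--00, 1--01, 1--10, 1-00-, 100--
Minterm coverage:
  m0 ⊆ --0-0,0--00
  m2 ⊆ --0-0,-001-
  m3 ⊆ -001- [E]
  m4 ⊆ 0--00 [E]
  m8 ⊆ --0-0,-1--0,-1-0-,0--00
  m9 ⊆ -1-0- [E]
  m10 ⊆ --0-0,-1--0
  m12 ⊆ -1--0,-1-0-,0--00
  m13 ⊆ -1-0- [E]
  m14 ⊆ -1--0 [E]
  m16 ⊆ --0-0,1-00-,100--
  m17 ⊆ 1--01,1-00-,100--
  m18 ⊆ --0-0,-001-,1--10,100--
  m21 ⊆ 1--01 [E]
  m22 ⊆ 1--10 [E]
  m24 ⊆ --0-0,-1--0,-1-0-,1-00-
  m26 ⊆ --0-0,-1--0,1--10
  m28 ⊆ -1--0,-1-0-
  m29 ⊆ -1-0-,1--01
  m30 ⊆ -1--0,1--10
E = {-001-, -1--0, -1-0-, 0--00, 1--01, 1--10}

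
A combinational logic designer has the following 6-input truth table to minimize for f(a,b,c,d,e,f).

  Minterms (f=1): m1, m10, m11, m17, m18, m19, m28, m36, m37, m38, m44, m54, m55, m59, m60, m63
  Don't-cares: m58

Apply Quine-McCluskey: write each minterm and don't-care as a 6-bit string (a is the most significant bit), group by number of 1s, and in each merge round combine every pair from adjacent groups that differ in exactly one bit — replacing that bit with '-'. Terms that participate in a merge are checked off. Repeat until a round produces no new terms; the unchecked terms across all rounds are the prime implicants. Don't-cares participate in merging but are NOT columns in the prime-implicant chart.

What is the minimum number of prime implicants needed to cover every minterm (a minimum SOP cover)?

9

[col 0] 000001*, 001010*, 001011*, 010001*, 010010*, 010011*, 011100*, 100100*, 100101*, 100110*, 101100*, 110110*, 110111*, 111010*, 111011*, 111100*, 111111*
[col 1] -11100, 0-0001, 00101-, 0100-1, 01001-, 1-0110, 1-1100, 10-100, 1001-0, 10010-, 11-111, 11011-, 111-11, 11101-
Prime implicants: -11100, 0-0001, 00101-, 0100-1, 01001-, 1-0110, 1-1100, 10-100, 1001-0, 10010-, 11-111, 11011-, 111-11, 11101-
PI chart (minterm → PIs covering it):
  1 | 0-0001  (sole → essential)
  10 | 00101-  (sole → essential)
  11 | 00101-  (sole → essential)
  17 | 0-0001,0100-1
  18 | 01001-  (sole → essential)
  19 | 0100-1,01001-
  28 | -11100  (sole → essential)
  36 | 10-100,1001-0,10010-
  37 | 10010-  (sole → essential)
  38 | 1-0110,1001-0
  44 | 1-1100,10-100
  54 | 1-0110,11011-
  55 | 11-111,11011-
  59 | 111-11,11101-
  60 | -11100,1-1100
  63 | 11-111,111-11
Essential prime implicants: -11100, 0-0001, 00101-, 01001-, 10010-
Petrick residual → 1-0110, 1-1100, 11-111, 111-11
Minimum SOP uses 9 PIs: bcde'f' + a'c'd'e'f + a'b'cd'e + a'bc'd'e + ac'def' + acde'f' + ab'c'de' + abdef + abcef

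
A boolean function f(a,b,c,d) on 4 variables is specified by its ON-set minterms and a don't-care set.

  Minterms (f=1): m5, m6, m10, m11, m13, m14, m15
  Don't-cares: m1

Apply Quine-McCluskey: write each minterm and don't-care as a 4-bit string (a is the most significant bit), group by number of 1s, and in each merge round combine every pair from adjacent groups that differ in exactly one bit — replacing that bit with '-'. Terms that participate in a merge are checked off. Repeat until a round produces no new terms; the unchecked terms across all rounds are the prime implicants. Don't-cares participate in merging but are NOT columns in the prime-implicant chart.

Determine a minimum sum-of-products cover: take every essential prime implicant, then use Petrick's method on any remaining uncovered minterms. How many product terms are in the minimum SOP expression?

3

Round 0: 0001✓ 0101✓ 0110✓ 1010✓ 1011✓ 1101✓ 1110✓ 1111✓
Round 1: -101 -110 0-01 1-10✓ 1-11✓ 101-✓ 11-1 111-✓
Round 2: 1-1-
PIs = {-101, -110, 0-01, 1-1-, 11-1}
Coverage chart:
  m5: -101,0-01
  m6: -110 ←essential
  m10: 1-1- ←essential
  m11: 1-1- ←essential
  m13: -101,11-1
  m14: -110,1-1-
  m15: 1-1-,11-1
Essential: -110, 1-1-
Petrick residual → -101
Min cover (3 terms): bc'd + bcd' + ac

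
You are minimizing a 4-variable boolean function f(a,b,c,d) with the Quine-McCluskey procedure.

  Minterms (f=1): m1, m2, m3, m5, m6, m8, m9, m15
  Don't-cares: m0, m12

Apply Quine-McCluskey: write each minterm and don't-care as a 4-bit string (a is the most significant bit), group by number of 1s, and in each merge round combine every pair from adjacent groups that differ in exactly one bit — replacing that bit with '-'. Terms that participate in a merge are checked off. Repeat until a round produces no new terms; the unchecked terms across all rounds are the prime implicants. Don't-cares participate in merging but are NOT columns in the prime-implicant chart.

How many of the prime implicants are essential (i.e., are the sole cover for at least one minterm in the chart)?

size-2^0 implicants → 0000(✓)  0001(✓)  0010(✓)  0011(✓)  0101(✓)  0110(✓)  1000(✓)  1001(✓)  1100(✓)  1111
size-2^1 implicants → -000(✓)  -001(✓)  0-01  0-10  00-0(✓)  00-1(✓)  000-(✓)  001-(✓)  1-00  100-(✓)
size-2^2 implicants → -00-  00--
Unchecked terms (primes): -00-, 0-01, 0-10, 00--, 1-00, 1111
Minterm coverage:
  m1 ⊆ -00-,0-01,00--
  m2 ⊆ 0-10,00--
  m3 ⊆ 00-- [E]
  m5 ⊆ 0-01 [E]
  m6 ⊆ 0-10 [E]
  m8 ⊆ -00-,1-00
  m9 ⊆ -00- [E]
  m15 ⊆ 1111 [E]
E = {-00-, 0-01, 0-10, 00--, 1111}

5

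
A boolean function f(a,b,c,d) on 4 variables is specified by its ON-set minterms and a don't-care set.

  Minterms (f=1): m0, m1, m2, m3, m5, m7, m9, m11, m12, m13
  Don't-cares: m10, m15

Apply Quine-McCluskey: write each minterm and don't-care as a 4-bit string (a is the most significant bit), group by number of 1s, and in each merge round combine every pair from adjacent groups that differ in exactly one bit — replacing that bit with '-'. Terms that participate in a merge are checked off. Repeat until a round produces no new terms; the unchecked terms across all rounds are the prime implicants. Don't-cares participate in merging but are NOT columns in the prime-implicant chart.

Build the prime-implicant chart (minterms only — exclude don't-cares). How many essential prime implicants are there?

size-2^0 implicants → 0000(✓)  0001(✓)  0010(✓)  0011(✓)  0101(✓)  0111(✓)  1001(✓)  1010(✓)  1011(✓)  1100(✓)  1101(✓)  1111(✓)
size-2^1 implicants → -001(✓)  -010(✓)  -011(✓)  -101(✓)  -111(✓)  0-01(✓)  0-11(✓)  00-0(✓)  00-1(✓)  000-(✓)  001-(✓)  01-1(✓)  1-01(✓)  1-11(✓)  10-1(✓)  101-(✓)  11-1(✓)  110-
size-2^2 implicants → --01(✓)  --11(✓)  -0-1(✓)  -01-  -1-1(✓)  0--1(✓)  00--  1--1(✓)
size-2^3 implicants → ---1
Unchecked terms (primes): ---1, -01-, 00--, 110-
Minterm coverage:
  m0 ⊆ 00-- [E]
  m1 ⊆ ---1,00--
  m2 ⊆ -01-,00--
  m3 ⊆ ---1,-01-,00--
  m5 ⊆ ---1 [E]
  m7 ⊆ ---1 [E]
  m9 ⊆ ---1 [E]
  m11 ⊆ ---1,-01-
  m12 ⊆ 110- [E]
  m13 ⊆ ---1,110-
E = {---1, 00--, 110-}

3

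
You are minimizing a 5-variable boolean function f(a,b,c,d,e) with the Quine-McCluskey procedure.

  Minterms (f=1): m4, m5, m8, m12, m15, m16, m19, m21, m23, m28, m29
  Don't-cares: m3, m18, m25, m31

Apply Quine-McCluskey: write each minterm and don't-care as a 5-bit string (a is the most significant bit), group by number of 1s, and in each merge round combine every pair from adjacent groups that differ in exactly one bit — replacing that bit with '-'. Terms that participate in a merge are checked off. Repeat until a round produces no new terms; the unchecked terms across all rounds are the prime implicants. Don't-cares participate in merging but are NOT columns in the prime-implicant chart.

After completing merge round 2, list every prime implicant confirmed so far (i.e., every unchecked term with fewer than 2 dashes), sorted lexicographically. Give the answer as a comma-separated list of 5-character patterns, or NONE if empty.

-0011, -0101, -1100, -1111, 0-100, 0010-, 01-00, 10-11, 100-0, 1001-, 11-01, 1110-

Round 0: 00011✓ 00100✓ 00101✓ 01000✓ 01100✓ 01111✓ 10000✓ 10010✓ 10011✓ 10101✓ 10111✓ 11001✓ 11100✓ 11101✓ 11111✓
Round 1: -0011 -0101 -1100 -1111 0-100 0010- 01-00 1-101✓ 1-111✓ 10-11 100-0 1001- 101-1✓ 11-01 111-1✓ 1110-
Round 2: 1-1-1
PIs = {-0011, -0101, -1100, -1111, 0-100, 0010-, 01-00, 1-1-1, 10-11, 100-0, 1001-, 11-01, 1110-}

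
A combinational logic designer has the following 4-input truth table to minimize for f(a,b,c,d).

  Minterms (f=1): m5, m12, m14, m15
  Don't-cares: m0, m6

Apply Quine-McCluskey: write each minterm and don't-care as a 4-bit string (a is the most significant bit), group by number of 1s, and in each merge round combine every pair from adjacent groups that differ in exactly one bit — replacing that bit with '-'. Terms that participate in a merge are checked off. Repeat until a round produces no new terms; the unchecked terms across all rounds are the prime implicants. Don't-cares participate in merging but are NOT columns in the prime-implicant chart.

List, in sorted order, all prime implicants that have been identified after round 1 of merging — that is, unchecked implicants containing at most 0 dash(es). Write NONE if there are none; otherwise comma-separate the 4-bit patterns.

0000, 0101

size-2^0 implicants → 0000  0101  0110(✓)  1100(✓)  1110(✓)  1111(✓)
size-2^1 implicants → -110  11-0  111-
Unchecked terms (primes): -110, 0000, 0101, 11-0, 111-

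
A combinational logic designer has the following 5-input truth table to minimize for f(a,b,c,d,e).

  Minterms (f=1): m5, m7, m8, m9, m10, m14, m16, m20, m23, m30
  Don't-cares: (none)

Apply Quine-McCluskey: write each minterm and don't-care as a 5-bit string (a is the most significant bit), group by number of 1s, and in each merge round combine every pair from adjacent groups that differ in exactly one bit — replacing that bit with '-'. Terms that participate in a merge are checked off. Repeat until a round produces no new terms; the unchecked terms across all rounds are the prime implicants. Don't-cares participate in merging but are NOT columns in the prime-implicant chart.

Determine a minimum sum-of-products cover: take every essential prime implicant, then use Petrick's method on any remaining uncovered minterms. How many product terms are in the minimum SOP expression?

Round 0: 00101✓ 00111✓ 01000✓ 01001✓ 01010✓ 01110✓ 10000✓ 10100✓ 10111✓ 11110✓
Round 1: -0111 -1110 001-1 01-10 010-0 0100- 10-00
PIs = {-0111, -1110, 001-1, 01-10, 010-0, 0100-, 10-00}
Coverage chart:
  m5: 001-1 ←essential
  m7: -0111,001-1
  m8: 010-0,0100-
  m9: 0100- ←essential
  m10: 01-10,010-0
  m14: -1110,01-10
  m16: 10-00 ←essential
  m20: 10-00 ←essential
  m23: -0111 ←essential
  m30: -1110 ←essential
Essential: -0111, -1110, 001-1, 0100-, 10-00
Petrick residual → 01-10
Min cover (6 terms): b'cde + bcde' + a'b'ce + a'bde' + a'bc'd' + ab'd'e'

6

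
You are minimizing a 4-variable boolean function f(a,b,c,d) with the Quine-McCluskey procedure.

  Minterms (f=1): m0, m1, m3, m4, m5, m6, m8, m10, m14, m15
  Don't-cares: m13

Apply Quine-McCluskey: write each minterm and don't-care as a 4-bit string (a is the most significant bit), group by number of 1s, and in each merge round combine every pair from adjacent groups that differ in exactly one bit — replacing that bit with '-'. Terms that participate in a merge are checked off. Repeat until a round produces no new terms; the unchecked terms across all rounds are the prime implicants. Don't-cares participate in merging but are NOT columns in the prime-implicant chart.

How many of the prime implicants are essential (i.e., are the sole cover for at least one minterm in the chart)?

1

size-2^0 implicants → 0000(✓)  0001(✓)  0011(✓)  0100(✓)  0101(✓)  0110(✓)  1000(✓)  1010(✓)  1101(✓)  1110(✓)  1111(✓)
size-2^1 implicants → -000  -101  -110  0-00(✓)  0-01(✓)  00-1  000-(✓)  01-0  010-(✓)  1-10  10-0  11-1  111-
size-2^2 implicants → 0-0-
Unchecked terms (primes): -000, -101, -110, 0-0-, 00-1, 01-0, 1-10, 10-0, 11-1, 111-
Minterm coverage:
  m0 ⊆ -000,0-0-
  m1 ⊆ 0-0-,00-1
  m3 ⊆ 00-1 [E]
  m4 ⊆ 0-0-,01-0
  m5 ⊆ -101,0-0-
  m6 ⊆ -110,01-0
  m8 ⊆ -000,10-0
  m10 ⊆ 1-10,10-0
  m14 ⊆ -110,1-10,111-
  m15 ⊆ 11-1,111-
E = {00-1}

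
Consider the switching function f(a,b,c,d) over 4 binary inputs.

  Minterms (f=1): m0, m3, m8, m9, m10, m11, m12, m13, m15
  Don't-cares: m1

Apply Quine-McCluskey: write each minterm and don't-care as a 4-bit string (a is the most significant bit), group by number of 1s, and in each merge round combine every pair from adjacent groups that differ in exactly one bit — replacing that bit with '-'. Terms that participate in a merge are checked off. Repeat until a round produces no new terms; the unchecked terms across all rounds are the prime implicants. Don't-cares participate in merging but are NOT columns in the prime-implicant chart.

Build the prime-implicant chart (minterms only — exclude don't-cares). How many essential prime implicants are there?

5

[col 0] 0000*, 0001*, 0011*, 1000*, 1001*, 1010*, 1011*, 1100*, 1101*, 1111*
[col 1] -000*, -001*, -011*, 00-1*, 000-*, 1-00*, 1-01*, 1-11*, 10-0*, 10-1*, 100-*, 101-*, 11-1*, 110-*
[col 2] -0-1, -00-, 1--1, 1-0-, 10--
Prime implicants: -0-1, -00-, 1--1, 1-0-, 10--
PI chart (minterm → PIs covering it):
  0 | -00-  (sole → essential)
  3 | -0-1  (sole → essential)
  8 | -00-,1-0-,10--
  9 | -0-1,-00-,1--1,1-0-,10--
  10 | 10--  (sole → essential)
  11 | -0-1,1--1,10--
  12 | 1-0-  (sole → essential)
  13 | 1--1,1-0-
  15 | 1--1  (sole → essential)
Essential prime implicants: -0-1, -00-, 1--1, 1-0-, 10--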